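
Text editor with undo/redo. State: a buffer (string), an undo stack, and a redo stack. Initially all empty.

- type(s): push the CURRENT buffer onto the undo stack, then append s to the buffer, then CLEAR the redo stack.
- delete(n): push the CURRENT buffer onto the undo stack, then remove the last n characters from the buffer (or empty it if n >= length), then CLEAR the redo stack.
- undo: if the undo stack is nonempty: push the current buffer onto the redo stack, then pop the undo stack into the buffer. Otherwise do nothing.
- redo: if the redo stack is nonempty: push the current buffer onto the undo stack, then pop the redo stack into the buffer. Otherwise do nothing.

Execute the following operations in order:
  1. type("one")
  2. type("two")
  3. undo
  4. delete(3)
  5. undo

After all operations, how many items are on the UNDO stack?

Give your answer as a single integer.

Answer: 1

Derivation:
After op 1 (type): buf='one' undo_depth=1 redo_depth=0
After op 2 (type): buf='onetwo' undo_depth=2 redo_depth=0
After op 3 (undo): buf='one' undo_depth=1 redo_depth=1
After op 4 (delete): buf='(empty)' undo_depth=2 redo_depth=0
After op 5 (undo): buf='one' undo_depth=1 redo_depth=1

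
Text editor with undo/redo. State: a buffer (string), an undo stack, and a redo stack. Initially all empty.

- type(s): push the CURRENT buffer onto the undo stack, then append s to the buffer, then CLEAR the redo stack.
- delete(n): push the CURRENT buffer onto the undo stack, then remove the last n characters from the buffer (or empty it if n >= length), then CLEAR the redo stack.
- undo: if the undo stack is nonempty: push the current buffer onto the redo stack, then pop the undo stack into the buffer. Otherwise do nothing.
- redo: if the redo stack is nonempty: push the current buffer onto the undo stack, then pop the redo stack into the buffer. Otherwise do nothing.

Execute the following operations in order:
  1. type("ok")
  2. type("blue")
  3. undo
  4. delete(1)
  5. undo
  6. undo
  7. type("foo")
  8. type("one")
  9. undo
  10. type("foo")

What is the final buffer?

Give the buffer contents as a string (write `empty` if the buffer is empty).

Answer: foofoo

Derivation:
After op 1 (type): buf='ok' undo_depth=1 redo_depth=0
After op 2 (type): buf='okblue' undo_depth=2 redo_depth=0
After op 3 (undo): buf='ok' undo_depth=1 redo_depth=1
After op 4 (delete): buf='o' undo_depth=2 redo_depth=0
After op 5 (undo): buf='ok' undo_depth=1 redo_depth=1
After op 6 (undo): buf='(empty)' undo_depth=0 redo_depth=2
After op 7 (type): buf='foo' undo_depth=1 redo_depth=0
After op 8 (type): buf='fooone' undo_depth=2 redo_depth=0
After op 9 (undo): buf='foo' undo_depth=1 redo_depth=1
After op 10 (type): buf='foofoo' undo_depth=2 redo_depth=0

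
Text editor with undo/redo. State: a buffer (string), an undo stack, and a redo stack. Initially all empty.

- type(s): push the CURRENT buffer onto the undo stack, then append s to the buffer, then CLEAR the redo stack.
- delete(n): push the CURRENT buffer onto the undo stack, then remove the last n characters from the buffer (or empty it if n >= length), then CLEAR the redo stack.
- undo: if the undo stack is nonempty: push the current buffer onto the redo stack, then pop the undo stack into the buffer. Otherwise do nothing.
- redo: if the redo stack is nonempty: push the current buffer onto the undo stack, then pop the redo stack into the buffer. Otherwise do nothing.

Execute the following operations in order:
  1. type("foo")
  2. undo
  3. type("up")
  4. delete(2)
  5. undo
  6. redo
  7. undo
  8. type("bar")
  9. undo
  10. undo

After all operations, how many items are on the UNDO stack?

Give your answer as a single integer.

Answer: 0

Derivation:
After op 1 (type): buf='foo' undo_depth=1 redo_depth=0
After op 2 (undo): buf='(empty)' undo_depth=0 redo_depth=1
After op 3 (type): buf='up' undo_depth=1 redo_depth=0
After op 4 (delete): buf='(empty)' undo_depth=2 redo_depth=0
After op 5 (undo): buf='up' undo_depth=1 redo_depth=1
After op 6 (redo): buf='(empty)' undo_depth=2 redo_depth=0
After op 7 (undo): buf='up' undo_depth=1 redo_depth=1
After op 8 (type): buf='upbar' undo_depth=2 redo_depth=0
After op 9 (undo): buf='up' undo_depth=1 redo_depth=1
After op 10 (undo): buf='(empty)' undo_depth=0 redo_depth=2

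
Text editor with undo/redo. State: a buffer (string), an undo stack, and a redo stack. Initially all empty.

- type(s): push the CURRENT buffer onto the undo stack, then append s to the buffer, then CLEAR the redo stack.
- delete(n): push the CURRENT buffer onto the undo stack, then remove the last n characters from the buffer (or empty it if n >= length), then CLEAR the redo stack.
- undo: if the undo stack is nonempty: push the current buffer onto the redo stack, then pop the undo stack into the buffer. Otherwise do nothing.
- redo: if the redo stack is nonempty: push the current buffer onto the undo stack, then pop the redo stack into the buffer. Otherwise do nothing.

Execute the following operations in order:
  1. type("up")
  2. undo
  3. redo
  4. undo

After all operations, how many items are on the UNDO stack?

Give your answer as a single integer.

After op 1 (type): buf='up' undo_depth=1 redo_depth=0
After op 2 (undo): buf='(empty)' undo_depth=0 redo_depth=1
After op 3 (redo): buf='up' undo_depth=1 redo_depth=0
After op 4 (undo): buf='(empty)' undo_depth=0 redo_depth=1

Answer: 0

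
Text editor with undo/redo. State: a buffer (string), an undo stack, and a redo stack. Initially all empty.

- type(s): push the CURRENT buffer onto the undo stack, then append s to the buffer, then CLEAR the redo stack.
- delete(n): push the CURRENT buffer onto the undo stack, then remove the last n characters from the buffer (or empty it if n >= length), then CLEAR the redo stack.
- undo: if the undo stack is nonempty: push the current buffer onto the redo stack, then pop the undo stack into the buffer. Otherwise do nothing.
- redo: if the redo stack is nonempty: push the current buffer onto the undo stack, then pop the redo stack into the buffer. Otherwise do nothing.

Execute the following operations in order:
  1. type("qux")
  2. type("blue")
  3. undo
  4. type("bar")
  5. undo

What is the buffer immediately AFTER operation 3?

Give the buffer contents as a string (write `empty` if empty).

After op 1 (type): buf='qux' undo_depth=1 redo_depth=0
After op 2 (type): buf='quxblue' undo_depth=2 redo_depth=0
After op 3 (undo): buf='qux' undo_depth=1 redo_depth=1

Answer: qux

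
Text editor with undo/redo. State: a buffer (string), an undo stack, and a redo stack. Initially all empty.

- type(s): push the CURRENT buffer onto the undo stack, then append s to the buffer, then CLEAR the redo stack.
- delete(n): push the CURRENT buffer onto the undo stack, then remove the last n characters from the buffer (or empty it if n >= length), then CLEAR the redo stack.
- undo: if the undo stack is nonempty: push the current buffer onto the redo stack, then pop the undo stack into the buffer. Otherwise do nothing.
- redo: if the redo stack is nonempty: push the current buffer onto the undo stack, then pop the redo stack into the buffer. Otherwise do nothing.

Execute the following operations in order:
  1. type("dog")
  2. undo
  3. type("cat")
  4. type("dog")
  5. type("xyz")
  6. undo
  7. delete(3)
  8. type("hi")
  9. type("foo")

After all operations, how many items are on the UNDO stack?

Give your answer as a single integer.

After op 1 (type): buf='dog' undo_depth=1 redo_depth=0
After op 2 (undo): buf='(empty)' undo_depth=0 redo_depth=1
After op 3 (type): buf='cat' undo_depth=1 redo_depth=0
After op 4 (type): buf='catdog' undo_depth=2 redo_depth=0
After op 5 (type): buf='catdogxyz' undo_depth=3 redo_depth=0
After op 6 (undo): buf='catdog' undo_depth=2 redo_depth=1
After op 7 (delete): buf='cat' undo_depth=3 redo_depth=0
After op 8 (type): buf='cathi' undo_depth=4 redo_depth=0
After op 9 (type): buf='cathifoo' undo_depth=5 redo_depth=0

Answer: 5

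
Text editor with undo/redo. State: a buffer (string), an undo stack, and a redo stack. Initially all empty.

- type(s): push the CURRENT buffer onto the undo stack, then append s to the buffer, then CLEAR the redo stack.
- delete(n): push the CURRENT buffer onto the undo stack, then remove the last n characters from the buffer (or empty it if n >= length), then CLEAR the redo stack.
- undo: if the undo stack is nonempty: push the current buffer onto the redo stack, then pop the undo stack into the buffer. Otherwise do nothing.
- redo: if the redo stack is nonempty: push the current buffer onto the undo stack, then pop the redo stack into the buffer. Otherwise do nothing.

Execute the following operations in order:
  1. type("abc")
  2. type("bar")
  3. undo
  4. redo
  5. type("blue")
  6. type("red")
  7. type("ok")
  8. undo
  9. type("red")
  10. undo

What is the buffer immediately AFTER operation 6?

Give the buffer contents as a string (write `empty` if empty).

Answer: abcbarbluered

Derivation:
After op 1 (type): buf='abc' undo_depth=1 redo_depth=0
After op 2 (type): buf='abcbar' undo_depth=2 redo_depth=0
After op 3 (undo): buf='abc' undo_depth=1 redo_depth=1
After op 4 (redo): buf='abcbar' undo_depth=2 redo_depth=0
After op 5 (type): buf='abcbarblue' undo_depth=3 redo_depth=0
After op 6 (type): buf='abcbarbluered' undo_depth=4 redo_depth=0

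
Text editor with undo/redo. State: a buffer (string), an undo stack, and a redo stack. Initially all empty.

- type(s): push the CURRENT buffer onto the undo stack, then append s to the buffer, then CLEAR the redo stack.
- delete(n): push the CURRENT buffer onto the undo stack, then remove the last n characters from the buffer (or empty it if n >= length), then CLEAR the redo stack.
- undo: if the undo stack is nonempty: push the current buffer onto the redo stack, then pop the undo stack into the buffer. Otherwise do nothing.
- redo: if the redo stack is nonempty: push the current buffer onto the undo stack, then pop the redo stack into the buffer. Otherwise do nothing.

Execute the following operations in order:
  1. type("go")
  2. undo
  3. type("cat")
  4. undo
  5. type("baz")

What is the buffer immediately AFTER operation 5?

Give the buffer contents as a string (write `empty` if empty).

After op 1 (type): buf='go' undo_depth=1 redo_depth=0
After op 2 (undo): buf='(empty)' undo_depth=0 redo_depth=1
After op 3 (type): buf='cat' undo_depth=1 redo_depth=0
After op 4 (undo): buf='(empty)' undo_depth=0 redo_depth=1
After op 5 (type): buf='baz' undo_depth=1 redo_depth=0

Answer: baz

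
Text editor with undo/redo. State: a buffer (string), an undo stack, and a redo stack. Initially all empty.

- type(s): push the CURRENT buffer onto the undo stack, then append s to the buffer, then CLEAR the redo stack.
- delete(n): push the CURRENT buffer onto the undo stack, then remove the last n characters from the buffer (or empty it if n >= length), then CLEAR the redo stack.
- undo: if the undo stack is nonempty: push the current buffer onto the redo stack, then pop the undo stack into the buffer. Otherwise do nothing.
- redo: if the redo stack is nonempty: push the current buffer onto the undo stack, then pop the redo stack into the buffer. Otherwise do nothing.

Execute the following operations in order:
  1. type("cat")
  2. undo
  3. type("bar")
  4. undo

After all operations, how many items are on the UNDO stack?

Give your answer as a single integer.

Answer: 0

Derivation:
After op 1 (type): buf='cat' undo_depth=1 redo_depth=0
After op 2 (undo): buf='(empty)' undo_depth=0 redo_depth=1
After op 3 (type): buf='bar' undo_depth=1 redo_depth=0
After op 4 (undo): buf='(empty)' undo_depth=0 redo_depth=1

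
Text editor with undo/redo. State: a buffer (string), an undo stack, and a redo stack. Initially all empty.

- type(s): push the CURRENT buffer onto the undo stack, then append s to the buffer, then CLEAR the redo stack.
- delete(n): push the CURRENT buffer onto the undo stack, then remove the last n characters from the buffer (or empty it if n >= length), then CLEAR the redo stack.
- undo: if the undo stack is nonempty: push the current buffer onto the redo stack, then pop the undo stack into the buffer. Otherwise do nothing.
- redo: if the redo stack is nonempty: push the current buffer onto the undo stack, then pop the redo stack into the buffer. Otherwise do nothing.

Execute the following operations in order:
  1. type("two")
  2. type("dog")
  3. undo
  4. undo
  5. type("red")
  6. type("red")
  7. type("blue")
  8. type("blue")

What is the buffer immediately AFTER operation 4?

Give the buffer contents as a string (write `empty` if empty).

After op 1 (type): buf='two' undo_depth=1 redo_depth=0
After op 2 (type): buf='twodog' undo_depth=2 redo_depth=0
After op 3 (undo): buf='two' undo_depth=1 redo_depth=1
After op 4 (undo): buf='(empty)' undo_depth=0 redo_depth=2

Answer: empty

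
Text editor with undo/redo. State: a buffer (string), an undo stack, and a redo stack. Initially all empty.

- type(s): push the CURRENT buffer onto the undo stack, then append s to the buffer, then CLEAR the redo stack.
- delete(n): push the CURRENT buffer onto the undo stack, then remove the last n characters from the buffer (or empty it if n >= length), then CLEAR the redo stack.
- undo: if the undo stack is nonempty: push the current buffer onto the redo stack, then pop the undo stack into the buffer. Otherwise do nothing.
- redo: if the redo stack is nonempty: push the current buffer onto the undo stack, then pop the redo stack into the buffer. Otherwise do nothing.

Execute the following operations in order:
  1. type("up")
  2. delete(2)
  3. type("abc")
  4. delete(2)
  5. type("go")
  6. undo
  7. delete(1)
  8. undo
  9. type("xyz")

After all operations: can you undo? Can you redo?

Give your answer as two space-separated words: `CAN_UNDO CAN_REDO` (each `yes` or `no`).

Answer: yes no

Derivation:
After op 1 (type): buf='up' undo_depth=1 redo_depth=0
After op 2 (delete): buf='(empty)' undo_depth=2 redo_depth=0
After op 3 (type): buf='abc' undo_depth=3 redo_depth=0
After op 4 (delete): buf='a' undo_depth=4 redo_depth=0
After op 5 (type): buf='ago' undo_depth=5 redo_depth=0
After op 6 (undo): buf='a' undo_depth=4 redo_depth=1
After op 7 (delete): buf='(empty)' undo_depth=5 redo_depth=0
After op 8 (undo): buf='a' undo_depth=4 redo_depth=1
After op 9 (type): buf='axyz' undo_depth=5 redo_depth=0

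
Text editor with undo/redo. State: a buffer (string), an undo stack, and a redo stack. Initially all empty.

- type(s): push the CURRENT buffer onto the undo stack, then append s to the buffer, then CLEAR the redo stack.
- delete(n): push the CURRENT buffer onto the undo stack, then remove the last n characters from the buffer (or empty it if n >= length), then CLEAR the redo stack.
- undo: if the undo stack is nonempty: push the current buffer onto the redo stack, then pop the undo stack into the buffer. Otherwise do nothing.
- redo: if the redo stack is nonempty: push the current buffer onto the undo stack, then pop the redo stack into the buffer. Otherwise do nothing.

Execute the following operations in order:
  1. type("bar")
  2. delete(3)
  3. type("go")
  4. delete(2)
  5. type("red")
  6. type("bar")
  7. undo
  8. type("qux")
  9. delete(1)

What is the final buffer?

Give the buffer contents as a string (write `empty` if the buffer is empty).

Answer: redqu

Derivation:
After op 1 (type): buf='bar' undo_depth=1 redo_depth=0
After op 2 (delete): buf='(empty)' undo_depth=2 redo_depth=0
After op 3 (type): buf='go' undo_depth=3 redo_depth=0
After op 4 (delete): buf='(empty)' undo_depth=4 redo_depth=0
After op 5 (type): buf='red' undo_depth=5 redo_depth=0
After op 6 (type): buf='redbar' undo_depth=6 redo_depth=0
After op 7 (undo): buf='red' undo_depth=5 redo_depth=1
After op 8 (type): buf='redqux' undo_depth=6 redo_depth=0
After op 9 (delete): buf='redqu' undo_depth=7 redo_depth=0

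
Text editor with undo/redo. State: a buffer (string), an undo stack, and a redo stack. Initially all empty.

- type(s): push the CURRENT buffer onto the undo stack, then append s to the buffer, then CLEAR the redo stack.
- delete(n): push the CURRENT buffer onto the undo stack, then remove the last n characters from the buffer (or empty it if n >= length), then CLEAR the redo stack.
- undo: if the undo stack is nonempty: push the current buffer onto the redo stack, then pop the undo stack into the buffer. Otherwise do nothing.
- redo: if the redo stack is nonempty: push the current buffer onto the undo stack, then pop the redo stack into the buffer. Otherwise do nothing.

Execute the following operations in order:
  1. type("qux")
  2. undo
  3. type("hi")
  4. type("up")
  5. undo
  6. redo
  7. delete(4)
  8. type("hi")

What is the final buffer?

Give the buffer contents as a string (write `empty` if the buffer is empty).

Answer: hi

Derivation:
After op 1 (type): buf='qux' undo_depth=1 redo_depth=0
After op 2 (undo): buf='(empty)' undo_depth=0 redo_depth=1
After op 3 (type): buf='hi' undo_depth=1 redo_depth=0
After op 4 (type): buf='hiup' undo_depth=2 redo_depth=0
After op 5 (undo): buf='hi' undo_depth=1 redo_depth=1
After op 6 (redo): buf='hiup' undo_depth=2 redo_depth=0
After op 7 (delete): buf='(empty)' undo_depth=3 redo_depth=0
After op 8 (type): buf='hi' undo_depth=4 redo_depth=0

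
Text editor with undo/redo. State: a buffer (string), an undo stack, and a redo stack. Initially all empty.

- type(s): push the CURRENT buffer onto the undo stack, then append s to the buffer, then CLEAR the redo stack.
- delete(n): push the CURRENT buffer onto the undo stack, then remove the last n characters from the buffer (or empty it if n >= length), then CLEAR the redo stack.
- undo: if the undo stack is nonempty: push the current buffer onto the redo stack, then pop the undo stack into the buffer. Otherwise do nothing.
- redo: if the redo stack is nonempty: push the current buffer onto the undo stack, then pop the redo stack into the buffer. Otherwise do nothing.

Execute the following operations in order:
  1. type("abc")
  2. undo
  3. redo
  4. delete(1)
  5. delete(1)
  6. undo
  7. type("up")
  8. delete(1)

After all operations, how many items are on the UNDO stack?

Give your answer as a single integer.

After op 1 (type): buf='abc' undo_depth=1 redo_depth=0
After op 2 (undo): buf='(empty)' undo_depth=0 redo_depth=1
After op 3 (redo): buf='abc' undo_depth=1 redo_depth=0
After op 4 (delete): buf='ab' undo_depth=2 redo_depth=0
After op 5 (delete): buf='a' undo_depth=3 redo_depth=0
After op 6 (undo): buf='ab' undo_depth=2 redo_depth=1
After op 7 (type): buf='abup' undo_depth=3 redo_depth=0
After op 8 (delete): buf='abu' undo_depth=4 redo_depth=0

Answer: 4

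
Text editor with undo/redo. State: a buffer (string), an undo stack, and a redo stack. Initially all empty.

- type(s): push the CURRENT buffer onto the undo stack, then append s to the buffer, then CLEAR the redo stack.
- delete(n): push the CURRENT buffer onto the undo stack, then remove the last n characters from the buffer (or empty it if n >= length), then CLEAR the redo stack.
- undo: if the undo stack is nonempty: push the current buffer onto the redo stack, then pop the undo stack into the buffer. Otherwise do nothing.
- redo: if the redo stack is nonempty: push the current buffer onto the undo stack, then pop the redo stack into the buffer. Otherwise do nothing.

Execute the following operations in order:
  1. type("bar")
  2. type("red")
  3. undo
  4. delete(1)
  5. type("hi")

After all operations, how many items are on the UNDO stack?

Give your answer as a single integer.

After op 1 (type): buf='bar' undo_depth=1 redo_depth=0
After op 2 (type): buf='barred' undo_depth=2 redo_depth=0
After op 3 (undo): buf='bar' undo_depth=1 redo_depth=1
After op 4 (delete): buf='ba' undo_depth=2 redo_depth=0
After op 5 (type): buf='bahi' undo_depth=3 redo_depth=0

Answer: 3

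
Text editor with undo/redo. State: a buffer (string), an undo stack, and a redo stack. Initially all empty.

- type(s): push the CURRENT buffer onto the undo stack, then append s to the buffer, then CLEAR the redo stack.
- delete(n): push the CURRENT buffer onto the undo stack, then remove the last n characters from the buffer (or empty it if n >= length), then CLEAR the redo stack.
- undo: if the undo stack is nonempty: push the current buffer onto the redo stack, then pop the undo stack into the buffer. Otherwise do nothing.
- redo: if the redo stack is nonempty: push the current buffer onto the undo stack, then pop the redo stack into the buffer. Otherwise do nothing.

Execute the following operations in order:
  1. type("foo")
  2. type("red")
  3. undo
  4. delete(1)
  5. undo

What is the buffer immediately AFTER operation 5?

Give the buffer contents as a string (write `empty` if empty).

Answer: foo

Derivation:
After op 1 (type): buf='foo' undo_depth=1 redo_depth=0
After op 2 (type): buf='foored' undo_depth=2 redo_depth=0
After op 3 (undo): buf='foo' undo_depth=1 redo_depth=1
After op 4 (delete): buf='fo' undo_depth=2 redo_depth=0
After op 5 (undo): buf='foo' undo_depth=1 redo_depth=1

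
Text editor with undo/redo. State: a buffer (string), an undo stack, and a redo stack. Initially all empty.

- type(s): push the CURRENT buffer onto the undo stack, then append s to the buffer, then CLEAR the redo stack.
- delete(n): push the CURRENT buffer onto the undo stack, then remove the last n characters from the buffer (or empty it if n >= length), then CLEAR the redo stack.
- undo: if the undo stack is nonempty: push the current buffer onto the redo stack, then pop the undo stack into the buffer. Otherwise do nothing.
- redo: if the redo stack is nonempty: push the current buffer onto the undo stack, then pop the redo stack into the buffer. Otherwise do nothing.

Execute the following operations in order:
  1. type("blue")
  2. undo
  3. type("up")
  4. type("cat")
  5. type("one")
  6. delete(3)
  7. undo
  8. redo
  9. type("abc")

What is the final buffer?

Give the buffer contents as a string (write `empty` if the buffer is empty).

After op 1 (type): buf='blue' undo_depth=1 redo_depth=0
After op 2 (undo): buf='(empty)' undo_depth=0 redo_depth=1
After op 3 (type): buf='up' undo_depth=1 redo_depth=0
After op 4 (type): buf='upcat' undo_depth=2 redo_depth=0
After op 5 (type): buf='upcatone' undo_depth=3 redo_depth=0
After op 6 (delete): buf='upcat' undo_depth=4 redo_depth=0
After op 7 (undo): buf='upcatone' undo_depth=3 redo_depth=1
After op 8 (redo): buf='upcat' undo_depth=4 redo_depth=0
After op 9 (type): buf='upcatabc' undo_depth=5 redo_depth=0

Answer: upcatabc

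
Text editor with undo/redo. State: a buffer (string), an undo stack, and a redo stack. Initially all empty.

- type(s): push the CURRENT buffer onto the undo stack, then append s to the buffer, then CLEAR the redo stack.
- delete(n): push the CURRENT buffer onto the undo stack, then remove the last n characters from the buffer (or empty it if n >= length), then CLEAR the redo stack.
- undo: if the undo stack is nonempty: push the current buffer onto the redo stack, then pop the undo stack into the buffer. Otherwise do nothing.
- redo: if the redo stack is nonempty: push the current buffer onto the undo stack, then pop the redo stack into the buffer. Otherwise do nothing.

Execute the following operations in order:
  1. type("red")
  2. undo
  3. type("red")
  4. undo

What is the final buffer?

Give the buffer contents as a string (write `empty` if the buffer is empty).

Answer: empty

Derivation:
After op 1 (type): buf='red' undo_depth=1 redo_depth=0
After op 2 (undo): buf='(empty)' undo_depth=0 redo_depth=1
After op 3 (type): buf='red' undo_depth=1 redo_depth=0
After op 4 (undo): buf='(empty)' undo_depth=0 redo_depth=1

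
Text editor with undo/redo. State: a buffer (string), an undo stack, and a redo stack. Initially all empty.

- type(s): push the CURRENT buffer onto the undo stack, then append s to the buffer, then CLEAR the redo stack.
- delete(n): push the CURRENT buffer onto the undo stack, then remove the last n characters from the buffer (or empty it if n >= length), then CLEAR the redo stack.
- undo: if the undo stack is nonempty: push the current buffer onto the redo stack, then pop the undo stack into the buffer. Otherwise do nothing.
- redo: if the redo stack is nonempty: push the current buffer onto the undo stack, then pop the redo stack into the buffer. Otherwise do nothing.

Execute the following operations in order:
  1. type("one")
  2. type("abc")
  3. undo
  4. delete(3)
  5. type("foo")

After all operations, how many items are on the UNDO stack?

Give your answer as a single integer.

Answer: 3

Derivation:
After op 1 (type): buf='one' undo_depth=1 redo_depth=0
After op 2 (type): buf='oneabc' undo_depth=2 redo_depth=0
After op 3 (undo): buf='one' undo_depth=1 redo_depth=1
After op 4 (delete): buf='(empty)' undo_depth=2 redo_depth=0
After op 5 (type): buf='foo' undo_depth=3 redo_depth=0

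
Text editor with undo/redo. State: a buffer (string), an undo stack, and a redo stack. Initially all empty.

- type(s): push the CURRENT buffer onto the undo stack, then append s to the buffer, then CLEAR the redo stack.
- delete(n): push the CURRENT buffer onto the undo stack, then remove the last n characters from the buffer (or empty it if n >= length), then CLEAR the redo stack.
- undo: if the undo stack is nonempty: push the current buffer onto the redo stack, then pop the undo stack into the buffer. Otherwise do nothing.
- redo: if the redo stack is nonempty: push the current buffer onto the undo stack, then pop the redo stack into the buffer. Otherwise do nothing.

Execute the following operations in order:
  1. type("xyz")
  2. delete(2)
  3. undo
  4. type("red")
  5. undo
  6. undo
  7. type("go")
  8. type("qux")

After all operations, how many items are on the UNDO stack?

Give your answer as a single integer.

After op 1 (type): buf='xyz' undo_depth=1 redo_depth=0
After op 2 (delete): buf='x' undo_depth=2 redo_depth=0
After op 3 (undo): buf='xyz' undo_depth=1 redo_depth=1
After op 4 (type): buf='xyzred' undo_depth=2 redo_depth=0
After op 5 (undo): buf='xyz' undo_depth=1 redo_depth=1
After op 6 (undo): buf='(empty)' undo_depth=0 redo_depth=2
After op 7 (type): buf='go' undo_depth=1 redo_depth=0
After op 8 (type): buf='goqux' undo_depth=2 redo_depth=0

Answer: 2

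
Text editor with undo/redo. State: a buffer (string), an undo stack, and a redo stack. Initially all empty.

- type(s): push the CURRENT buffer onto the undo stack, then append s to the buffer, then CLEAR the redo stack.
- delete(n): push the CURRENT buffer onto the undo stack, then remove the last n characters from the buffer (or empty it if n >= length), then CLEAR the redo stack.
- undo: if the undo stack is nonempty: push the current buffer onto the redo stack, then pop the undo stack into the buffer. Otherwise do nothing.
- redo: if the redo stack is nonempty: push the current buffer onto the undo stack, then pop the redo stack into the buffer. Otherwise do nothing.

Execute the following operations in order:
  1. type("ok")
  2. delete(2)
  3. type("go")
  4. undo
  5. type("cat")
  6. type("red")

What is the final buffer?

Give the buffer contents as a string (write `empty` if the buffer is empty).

Answer: catred

Derivation:
After op 1 (type): buf='ok' undo_depth=1 redo_depth=0
After op 2 (delete): buf='(empty)' undo_depth=2 redo_depth=0
After op 3 (type): buf='go' undo_depth=3 redo_depth=0
After op 4 (undo): buf='(empty)' undo_depth=2 redo_depth=1
After op 5 (type): buf='cat' undo_depth=3 redo_depth=0
After op 6 (type): buf='catred' undo_depth=4 redo_depth=0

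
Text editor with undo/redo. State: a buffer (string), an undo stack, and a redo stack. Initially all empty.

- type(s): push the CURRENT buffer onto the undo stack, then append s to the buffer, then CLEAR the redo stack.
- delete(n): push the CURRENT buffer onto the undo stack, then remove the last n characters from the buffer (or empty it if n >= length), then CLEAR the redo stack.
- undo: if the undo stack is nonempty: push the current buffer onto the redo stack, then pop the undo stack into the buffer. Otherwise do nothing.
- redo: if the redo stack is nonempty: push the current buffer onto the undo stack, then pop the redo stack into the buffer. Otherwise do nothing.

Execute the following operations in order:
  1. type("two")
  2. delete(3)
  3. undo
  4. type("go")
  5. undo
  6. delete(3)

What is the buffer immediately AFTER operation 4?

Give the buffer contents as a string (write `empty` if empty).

After op 1 (type): buf='two' undo_depth=1 redo_depth=0
After op 2 (delete): buf='(empty)' undo_depth=2 redo_depth=0
After op 3 (undo): buf='two' undo_depth=1 redo_depth=1
After op 4 (type): buf='twogo' undo_depth=2 redo_depth=0

Answer: twogo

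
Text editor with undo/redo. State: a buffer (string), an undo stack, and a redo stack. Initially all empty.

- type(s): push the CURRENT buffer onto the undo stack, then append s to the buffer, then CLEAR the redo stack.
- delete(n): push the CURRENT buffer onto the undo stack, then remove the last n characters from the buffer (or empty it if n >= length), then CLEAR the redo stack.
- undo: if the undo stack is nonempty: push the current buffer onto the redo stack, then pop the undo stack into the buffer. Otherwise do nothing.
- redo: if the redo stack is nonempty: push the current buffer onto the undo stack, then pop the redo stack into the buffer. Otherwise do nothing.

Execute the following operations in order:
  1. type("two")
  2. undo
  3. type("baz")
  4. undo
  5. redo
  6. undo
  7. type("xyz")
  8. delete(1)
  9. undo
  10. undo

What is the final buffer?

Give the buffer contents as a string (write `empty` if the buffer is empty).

After op 1 (type): buf='two' undo_depth=1 redo_depth=0
After op 2 (undo): buf='(empty)' undo_depth=0 redo_depth=1
After op 3 (type): buf='baz' undo_depth=1 redo_depth=0
After op 4 (undo): buf='(empty)' undo_depth=0 redo_depth=1
After op 5 (redo): buf='baz' undo_depth=1 redo_depth=0
After op 6 (undo): buf='(empty)' undo_depth=0 redo_depth=1
After op 7 (type): buf='xyz' undo_depth=1 redo_depth=0
After op 8 (delete): buf='xy' undo_depth=2 redo_depth=0
After op 9 (undo): buf='xyz' undo_depth=1 redo_depth=1
After op 10 (undo): buf='(empty)' undo_depth=0 redo_depth=2

Answer: empty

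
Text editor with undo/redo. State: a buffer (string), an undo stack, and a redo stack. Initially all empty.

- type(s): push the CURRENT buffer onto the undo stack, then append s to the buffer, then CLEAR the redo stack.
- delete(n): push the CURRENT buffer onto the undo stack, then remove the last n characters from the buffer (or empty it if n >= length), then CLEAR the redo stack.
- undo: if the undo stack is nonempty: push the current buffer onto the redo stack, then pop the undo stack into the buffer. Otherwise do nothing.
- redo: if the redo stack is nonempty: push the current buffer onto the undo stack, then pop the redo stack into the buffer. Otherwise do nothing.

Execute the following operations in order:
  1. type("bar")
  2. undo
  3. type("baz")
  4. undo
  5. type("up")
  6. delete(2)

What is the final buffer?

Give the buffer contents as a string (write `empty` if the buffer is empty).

After op 1 (type): buf='bar' undo_depth=1 redo_depth=0
After op 2 (undo): buf='(empty)' undo_depth=0 redo_depth=1
After op 3 (type): buf='baz' undo_depth=1 redo_depth=0
After op 4 (undo): buf='(empty)' undo_depth=0 redo_depth=1
After op 5 (type): buf='up' undo_depth=1 redo_depth=0
After op 6 (delete): buf='(empty)' undo_depth=2 redo_depth=0

Answer: empty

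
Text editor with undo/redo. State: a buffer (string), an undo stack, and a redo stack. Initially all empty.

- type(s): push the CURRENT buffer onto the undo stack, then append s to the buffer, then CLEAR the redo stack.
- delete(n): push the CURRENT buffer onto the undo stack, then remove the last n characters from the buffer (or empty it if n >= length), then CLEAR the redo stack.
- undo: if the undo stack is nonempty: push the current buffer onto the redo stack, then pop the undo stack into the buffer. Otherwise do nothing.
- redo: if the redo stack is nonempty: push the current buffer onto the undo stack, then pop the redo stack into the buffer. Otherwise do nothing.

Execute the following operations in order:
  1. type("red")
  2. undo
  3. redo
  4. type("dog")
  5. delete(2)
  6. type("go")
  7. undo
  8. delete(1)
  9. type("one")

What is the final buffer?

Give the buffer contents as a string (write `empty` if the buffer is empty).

After op 1 (type): buf='red' undo_depth=1 redo_depth=0
After op 2 (undo): buf='(empty)' undo_depth=0 redo_depth=1
After op 3 (redo): buf='red' undo_depth=1 redo_depth=0
After op 4 (type): buf='reddog' undo_depth=2 redo_depth=0
After op 5 (delete): buf='redd' undo_depth=3 redo_depth=0
After op 6 (type): buf='reddgo' undo_depth=4 redo_depth=0
After op 7 (undo): buf='redd' undo_depth=3 redo_depth=1
After op 8 (delete): buf='red' undo_depth=4 redo_depth=0
After op 9 (type): buf='redone' undo_depth=5 redo_depth=0

Answer: redone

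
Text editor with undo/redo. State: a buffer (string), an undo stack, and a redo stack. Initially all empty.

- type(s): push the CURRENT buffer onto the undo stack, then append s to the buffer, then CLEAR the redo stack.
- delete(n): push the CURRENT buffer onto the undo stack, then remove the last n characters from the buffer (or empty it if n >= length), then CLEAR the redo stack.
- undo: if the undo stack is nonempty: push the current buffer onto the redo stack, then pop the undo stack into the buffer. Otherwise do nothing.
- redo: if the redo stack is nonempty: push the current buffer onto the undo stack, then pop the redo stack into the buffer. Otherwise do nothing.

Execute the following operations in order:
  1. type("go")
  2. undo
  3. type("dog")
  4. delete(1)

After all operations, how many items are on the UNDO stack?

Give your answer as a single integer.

After op 1 (type): buf='go' undo_depth=1 redo_depth=0
After op 2 (undo): buf='(empty)' undo_depth=0 redo_depth=1
After op 3 (type): buf='dog' undo_depth=1 redo_depth=0
After op 4 (delete): buf='do' undo_depth=2 redo_depth=0

Answer: 2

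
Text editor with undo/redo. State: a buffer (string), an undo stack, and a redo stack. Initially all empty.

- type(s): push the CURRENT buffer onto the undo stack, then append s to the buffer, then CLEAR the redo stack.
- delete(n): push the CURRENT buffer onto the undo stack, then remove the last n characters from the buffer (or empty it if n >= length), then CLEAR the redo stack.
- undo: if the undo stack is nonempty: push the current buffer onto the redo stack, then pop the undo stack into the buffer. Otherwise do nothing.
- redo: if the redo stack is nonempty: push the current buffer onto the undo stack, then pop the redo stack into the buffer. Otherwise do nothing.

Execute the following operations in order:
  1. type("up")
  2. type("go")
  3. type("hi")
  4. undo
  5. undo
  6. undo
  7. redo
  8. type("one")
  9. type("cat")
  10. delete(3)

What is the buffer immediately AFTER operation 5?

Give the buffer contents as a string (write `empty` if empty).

After op 1 (type): buf='up' undo_depth=1 redo_depth=0
After op 2 (type): buf='upgo' undo_depth=2 redo_depth=0
After op 3 (type): buf='upgohi' undo_depth=3 redo_depth=0
After op 4 (undo): buf='upgo' undo_depth=2 redo_depth=1
After op 5 (undo): buf='up' undo_depth=1 redo_depth=2

Answer: up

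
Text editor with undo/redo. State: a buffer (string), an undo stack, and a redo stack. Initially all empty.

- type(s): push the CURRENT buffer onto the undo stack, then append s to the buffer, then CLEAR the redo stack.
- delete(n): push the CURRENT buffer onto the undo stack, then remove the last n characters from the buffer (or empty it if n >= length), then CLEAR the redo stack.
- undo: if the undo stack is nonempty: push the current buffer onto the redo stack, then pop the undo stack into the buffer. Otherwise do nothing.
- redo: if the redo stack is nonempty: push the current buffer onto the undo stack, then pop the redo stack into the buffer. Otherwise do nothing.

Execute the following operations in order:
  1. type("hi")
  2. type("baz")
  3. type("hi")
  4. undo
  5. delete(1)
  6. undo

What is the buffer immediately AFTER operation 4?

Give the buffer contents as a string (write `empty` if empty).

Answer: hibaz

Derivation:
After op 1 (type): buf='hi' undo_depth=1 redo_depth=0
After op 2 (type): buf='hibaz' undo_depth=2 redo_depth=0
After op 3 (type): buf='hibazhi' undo_depth=3 redo_depth=0
After op 4 (undo): buf='hibaz' undo_depth=2 redo_depth=1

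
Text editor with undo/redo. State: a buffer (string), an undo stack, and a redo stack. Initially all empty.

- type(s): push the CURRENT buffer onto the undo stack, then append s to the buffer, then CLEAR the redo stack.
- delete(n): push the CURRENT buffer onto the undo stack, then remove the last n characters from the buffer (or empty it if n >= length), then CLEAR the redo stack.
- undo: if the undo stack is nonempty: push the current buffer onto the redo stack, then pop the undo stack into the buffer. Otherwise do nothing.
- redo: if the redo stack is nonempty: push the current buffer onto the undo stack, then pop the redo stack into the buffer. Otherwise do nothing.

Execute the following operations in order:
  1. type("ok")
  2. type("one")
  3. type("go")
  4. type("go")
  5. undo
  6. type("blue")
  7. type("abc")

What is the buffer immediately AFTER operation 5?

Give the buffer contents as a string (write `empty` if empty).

After op 1 (type): buf='ok' undo_depth=1 redo_depth=0
After op 2 (type): buf='okone' undo_depth=2 redo_depth=0
After op 3 (type): buf='okonego' undo_depth=3 redo_depth=0
After op 4 (type): buf='okonegogo' undo_depth=4 redo_depth=0
After op 5 (undo): buf='okonego' undo_depth=3 redo_depth=1

Answer: okonego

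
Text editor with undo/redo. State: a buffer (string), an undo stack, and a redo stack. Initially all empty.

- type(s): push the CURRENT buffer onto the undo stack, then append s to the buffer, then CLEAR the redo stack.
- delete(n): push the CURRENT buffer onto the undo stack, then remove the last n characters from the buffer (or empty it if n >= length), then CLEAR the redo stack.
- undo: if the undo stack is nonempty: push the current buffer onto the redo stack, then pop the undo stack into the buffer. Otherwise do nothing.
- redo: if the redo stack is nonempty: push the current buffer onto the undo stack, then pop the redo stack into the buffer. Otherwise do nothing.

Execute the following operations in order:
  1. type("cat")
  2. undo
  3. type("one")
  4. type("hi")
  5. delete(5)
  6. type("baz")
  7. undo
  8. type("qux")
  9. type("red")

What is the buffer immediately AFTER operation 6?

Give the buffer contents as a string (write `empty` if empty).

After op 1 (type): buf='cat' undo_depth=1 redo_depth=0
After op 2 (undo): buf='(empty)' undo_depth=0 redo_depth=1
After op 3 (type): buf='one' undo_depth=1 redo_depth=0
After op 4 (type): buf='onehi' undo_depth=2 redo_depth=0
After op 5 (delete): buf='(empty)' undo_depth=3 redo_depth=0
After op 6 (type): buf='baz' undo_depth=4 redo_depth=0

Answer: baz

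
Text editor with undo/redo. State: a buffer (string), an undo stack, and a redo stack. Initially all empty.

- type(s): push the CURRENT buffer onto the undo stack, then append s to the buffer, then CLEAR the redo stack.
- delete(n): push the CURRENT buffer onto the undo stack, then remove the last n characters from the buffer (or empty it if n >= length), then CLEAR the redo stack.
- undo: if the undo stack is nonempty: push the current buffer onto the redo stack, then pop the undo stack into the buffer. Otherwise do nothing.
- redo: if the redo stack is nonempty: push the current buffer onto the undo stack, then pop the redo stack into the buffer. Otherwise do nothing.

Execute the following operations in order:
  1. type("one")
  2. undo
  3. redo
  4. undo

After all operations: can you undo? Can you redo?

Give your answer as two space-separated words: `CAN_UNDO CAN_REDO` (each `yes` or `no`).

After op 1 (type): buf='one' undo_depth=1 redo_depth=0
After op 2 (undo): buf='(empty)' undo_depth=0 redo_depth=1
After op 3 (redo): buf='one' undo_depth=1 redo_depth=0
After op 4 (undo): buf='(empty)' undo_depth=0 redo_depth=1

Answer: no yes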